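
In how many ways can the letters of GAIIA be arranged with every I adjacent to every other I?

12

Treat the 2 copies of I as a single block. The multiset to arrange is then {II, A, A, G}, 4 items in all.
That gives (4)!/(2!) = 12 arrangements.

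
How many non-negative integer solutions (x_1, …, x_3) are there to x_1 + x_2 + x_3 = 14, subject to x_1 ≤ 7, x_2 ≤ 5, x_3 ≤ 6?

15

Without the upper bounds there are C(16,2) = 120 ways to split 14 among 3 variables.
Subtract solutions that violate a single cap (substitute x_i' = x_i − (cap_i+1)): x_1 ≥ 8 gives C(8,2) = 28; x_2 ≥ 6 gives C(10,2) = 45; x_3 ≥ 7 gives C(9,2) = 36. Together 109.
Add back pairs where two caps are both exceeded: 1 + 0 + 3 = 4.
By inclusion–exclusion the count is 120 − 109 + 4 = 15.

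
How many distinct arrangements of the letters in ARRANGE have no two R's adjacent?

There are 7!/(2!·2!) = 1260 arrangements of ARRANGE in total.
Arrangements with the R's together: treat RR as one letter, giving (6)!/(2!) = 360.
Subtracting, 1260 − 360 = 900 arrangements keep the R's apart.

900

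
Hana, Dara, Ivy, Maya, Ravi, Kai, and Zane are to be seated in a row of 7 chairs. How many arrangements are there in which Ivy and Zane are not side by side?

3600

Of the 7! = 5040 arrangements, those with Ivy and Zane adjacent number 2 × 6! = 1440 (treat the pair as a block with 2 internal orders).
Complementary counting: 5040 − 1440 = 3600.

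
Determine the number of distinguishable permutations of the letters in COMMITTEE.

45360

COMMITTEE has 9 letters with E appearing twice, M appearing twice, and T appearing twice.
Dividing 9! = 362880 by 2!·2!·2! = 8 for the repeated letters gives 45360.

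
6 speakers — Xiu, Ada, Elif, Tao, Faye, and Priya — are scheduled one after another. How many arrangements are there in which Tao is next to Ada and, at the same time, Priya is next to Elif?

Treat {Tao,Ada} as one block (2 orders) and {Priya,Elif} as another (2 orders).
That leaves 4 units to arrange: 2 × 2 × 4! = 4 × 24 = 96.

96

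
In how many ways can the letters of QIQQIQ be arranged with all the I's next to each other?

Treat the 2 copies of I as a single block. The multiset to arrange is then {II, Q, Q, Q, Q}, 5 items in all.
That gives (5)!/(4!) = 5 arrangements.

5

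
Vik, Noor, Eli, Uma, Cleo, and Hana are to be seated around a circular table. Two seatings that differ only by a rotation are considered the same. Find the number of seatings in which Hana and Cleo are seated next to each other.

Treat {Hana, Cleo} as one unit (2 internal orders) and seat the resulting 5 units around the table: (4)! circular arrangements.
So 2 × (4)! = 2 × 24 = 48.

48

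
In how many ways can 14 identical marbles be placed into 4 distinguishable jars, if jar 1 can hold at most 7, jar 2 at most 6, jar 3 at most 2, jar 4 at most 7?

103

Ignoring the caps, the number of non-negative solutions to x_1+…+x_4 = 14 is C(17,3) = 680.
Subtract solutions that violate a single cap (substitute x_i' = x_i − (cap_i+1)): x_1 ≥ 8 gives C(9,3) = 84; x_2 ≥ 7 gives C(10,3) = 120; x_3 ≥ 3 gives C(14,3) = 364; x_4 ≥ 8 gives C(9,3) = 84. Together 652.
Add back pairs where two caps are both exceeded: 0 + 20 + 0 + 35 + 0 + 20 = 75.
By inclusion–exclusion the count is 680 − 652 + 75 = 103.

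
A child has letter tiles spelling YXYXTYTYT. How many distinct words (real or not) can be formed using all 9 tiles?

1260

YXYXTYTYT has 9 letters with T appearing 3 times, X appearing twice, and Y appearing 4 times.
The number of distinct arrangements is 9!/(4!·3!·2!) = 362880/288 = 1260.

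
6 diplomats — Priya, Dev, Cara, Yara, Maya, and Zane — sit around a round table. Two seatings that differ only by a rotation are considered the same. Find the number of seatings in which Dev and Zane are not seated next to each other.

Without the restriction there are (5)! = 120 seatings.
Those with Dev next to Zane: fuse the pair into one unit and seat 5 units around a circle — 2·(4)! = 48.
Subtracting, 120 − 48 = 72.

72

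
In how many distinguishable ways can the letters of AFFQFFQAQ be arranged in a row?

AFFQFFQAQ has 9 letters with A appearing twice, F appearing 4 times, and Q appearing 3 times.
The number of distinct arrangements is 9!/(4!·3!·2!) = 362880/288 = 1260.

1260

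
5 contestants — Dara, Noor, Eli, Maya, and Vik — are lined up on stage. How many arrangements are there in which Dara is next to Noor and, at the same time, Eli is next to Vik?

Treat {Dara,Noor} as one block (2 orders) and {Eli,Vik} as another (2 orders).
That leaves 3 units to arrange: 2 × 2 × 3! = 4 × 6 = 24.

24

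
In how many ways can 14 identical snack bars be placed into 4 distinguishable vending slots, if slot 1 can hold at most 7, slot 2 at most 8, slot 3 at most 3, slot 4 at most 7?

Ignoring the caps, the number of non-negative solutions to x_1+…+x_4 = 14 is C(17,3) = 680.
Subtract solutions that violate a single cap (substitute x_i' = x_i − (cap_i+1)): x_1 ≥ 8 gives C(9,3) = 84; x_2 ≥ 9 gives C(8,3) = 56; x_3 ≥ 4 gives C(13,3) = 286; x_4 ≥ 8 gives C(9,3) = 84. Together 510.
Add back pairs where two caps are both exceeded: 0 + 10 + 0 + 4 + 0 + 10 = 24.
By inclusion–exclusion the count is 680 − 510 + 24 = 194.

194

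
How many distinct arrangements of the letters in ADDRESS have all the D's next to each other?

Treat the 2 copies of D as a single block. The multiset to arrange is then {DD, A, E, R, S, S}, 6 items in all.
That gives (6)!/(2!) = 360 arrangements.

360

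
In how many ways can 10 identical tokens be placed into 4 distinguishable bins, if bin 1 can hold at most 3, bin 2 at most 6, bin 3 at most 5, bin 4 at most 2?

Ignoring the caps, the number of non-negative solutions to x_1+…+x_4 = 10 is C(13,3) = 286.
Subtract solutions that violate a single cap (substitute x_i' = x_i − (cap_i+1)): x_1 ≥ 4 gives C(9,3) = 84; x_2 ≥ 7 gives C(6,3) = 20; x_3 ≥ 6 gives C(7,3) = 35; x_4 ≥ 3 gives C(10,3) = 120. Together 259.
Add back pairs where two caps are both exceeded: 0 + 1 + 20 + 0 + 1 + 4 = 26.
By inclusion–exclusion the count is 286 − 259 + 26 = 53.

53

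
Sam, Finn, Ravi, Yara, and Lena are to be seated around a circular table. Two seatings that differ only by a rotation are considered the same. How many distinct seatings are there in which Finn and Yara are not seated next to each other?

Without the restriction there are (4)! = 24 seatings.
Seatings with Finn beside Yara: treat them as a block with 2 internal orders, giving 2 × (3)! = 12.
Subtracting, 24 − 12 = 12.

12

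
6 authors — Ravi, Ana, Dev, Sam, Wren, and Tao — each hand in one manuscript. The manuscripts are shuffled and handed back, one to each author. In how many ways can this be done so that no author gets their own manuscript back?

265

This is the derangement count D_6: permutations of 6 items with no fixed point.
By inclusion–exclusion this is Σ_{j=0}^{6} (−1)^j C(6,j)·(6−j)!.
Computing: 720 − 720 + 360 − 120 + 30 − 6 + 1 = 265.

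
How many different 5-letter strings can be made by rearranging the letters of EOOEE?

10

The 5 letters of EOOEE have repeats: E appearing 3 times and O appearing twice.
Dividing 5! = 120 by 3!·2! = 12 for the repeated letters gives 10.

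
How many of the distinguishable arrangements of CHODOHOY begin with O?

1260

Fix O in the first position and arrange the remaining 7 letters.
Those 7 letters have H appearing twice and O appearing twice, giving (7)!/(2!·2!) = 1260.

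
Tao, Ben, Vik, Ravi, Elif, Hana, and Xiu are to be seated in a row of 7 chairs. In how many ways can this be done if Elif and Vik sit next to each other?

Treat {Elif, Vik} as a single unit. There are 6 units to order, and the pair itself can be ordered 2 ways.
That gives 2 × 6! = 2 × 720 = 1440.

1440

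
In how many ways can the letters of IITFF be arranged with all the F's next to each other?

12

Treat the 2 copies of F as a single block. The multiset to arrange is then {FF, I, I, T}, 4 items in all.
That gives (4)!/(2!) = 12 arrangements.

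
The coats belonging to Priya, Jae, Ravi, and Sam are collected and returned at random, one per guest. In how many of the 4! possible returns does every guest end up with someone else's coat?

9

Let Aᵢ be the assignments in which guest i gets their own coat. We want the size of the complement of A₁∪…∪A_4.
By inclusion–exclusion this is Σ_{j=0}^{4} (−1)^j C(4,j)·(4−j)!.
Computing: 24 − 24 + 12 − 4 + 1 = 9.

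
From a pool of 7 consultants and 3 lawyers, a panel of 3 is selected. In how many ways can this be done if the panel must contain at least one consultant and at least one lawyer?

84

Unrestricted: C(10,3) = 120 ways to pick any 3 of the 10.
Subtract selections that omit an entire group: no consultants → C(3,3) = 1; no lawyers → C(7,3) = 35.
Both groups omitted at once is impossible, so 120 − 36 = 84.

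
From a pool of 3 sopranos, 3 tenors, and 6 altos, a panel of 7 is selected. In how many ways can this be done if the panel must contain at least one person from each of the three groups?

Unrestricted: C(12,7) = 792 ways to pick any 7 of the 12.
Selections missing a whole group: no sopranos → C(9,7) = 36; no tenors → C(9,7) = 36; no altos → C(6,7) = 0.
Add back selections omitting two groups (i.e. drawn from a single group): C(3,7) + C(3,7) + C(6,7) = 0.
By inclusion–exclusion: 792 − 72 + 0 = 720.

720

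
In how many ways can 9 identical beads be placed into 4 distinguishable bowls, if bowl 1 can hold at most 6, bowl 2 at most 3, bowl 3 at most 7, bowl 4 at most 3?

98

By stars and bars, unrestricted non-negative solutions to x_1+…+x_4 = 9 number C(9+3,3) = 220.
Subtract solutions that violate a single cap (substitute x_i' = x_i − (cap_i+1)): x_1 ≥ 7 gives C(5,3) = 10; x_2 ≥ 4 gives C(8,3) = 56; x_3 ≥ 8 gives C(4,3) = 4; x_4 ≥ 4 gives C(8,3) = 56. Together 126.
Add back pairs where two caps are both exceeded: 0 + 0 + 0 + 0 + 4 + 0 = 4.
By inclusion–exclusion the count is 220 − 126 + 4 = 98.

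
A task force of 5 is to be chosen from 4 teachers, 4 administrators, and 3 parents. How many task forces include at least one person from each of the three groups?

Unrestricted: C(11,5) = 462 ways to pick any 5 of the 11.
Subtract selections that omit an entire group: no teachers → C(7,5) = 21; no administrators → C(7,5) = 21; no parents → C(8,5) = 56.
Add back selections omitting two groups (i.e. drawn from a single group): C(4,5) + C(4,5) + C(3,5) = 0.
By inclusion–exclusion: 462 − 98 + 0 = 364.

364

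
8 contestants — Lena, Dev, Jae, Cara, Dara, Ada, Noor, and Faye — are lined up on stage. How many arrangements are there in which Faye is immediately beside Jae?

Glue Faye and Jae into one block (2 internal orders), leaving 7 units to arrange in a row.
That gives 2 × 7! = 2 × 5040 = 10080.

10080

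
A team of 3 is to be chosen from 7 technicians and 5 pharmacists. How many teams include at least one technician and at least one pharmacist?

With no constraint there are C(12,3) = 220 possible selections.
Selections missing a whole group: no technicians → C(5,3) = 10; no pharmacists → C(7,3) = 35.
Both groups omitted at once is impossible, so 220 − 45 = 175.

175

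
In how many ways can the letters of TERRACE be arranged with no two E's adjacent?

Total arrangements of TERRACE: 7!/(2!·2!) = 1260.
If the two E's are adjacent, glue them into one block, leaving 6 items to arrange: (6)!/(2!) = 360 ways.
Subtracting, 1260 − 360 = 900 arrangements keep the E's apart.

900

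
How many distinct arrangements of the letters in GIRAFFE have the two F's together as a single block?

Treat the 2 copies of F as a single block. The multiset to arrange is then {FF, A, E, G, I, R}, 6 items in all.
All 6 items are distinct, so there are (6)! = 720 arrangements.

720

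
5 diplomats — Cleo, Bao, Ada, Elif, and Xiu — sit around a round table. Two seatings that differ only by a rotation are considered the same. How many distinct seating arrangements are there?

24

Around a circle, 5 distinct people have 5!/5 = (4)! = 24 rotationally distinct seatings.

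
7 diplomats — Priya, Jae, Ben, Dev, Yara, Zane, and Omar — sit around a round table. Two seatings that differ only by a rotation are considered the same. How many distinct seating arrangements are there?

Seat Priya anywhere (absorbing the rotational symmetry), then permute the other 6: (6)! = 720.

720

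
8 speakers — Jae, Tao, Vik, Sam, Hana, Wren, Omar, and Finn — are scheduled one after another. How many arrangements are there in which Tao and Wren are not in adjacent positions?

30240

There are 8! = 40320 arrangements in all. If Tao and Wren are adjacent, merging them into one block gives 2·(7)! = 10080 arrangements.
So 40320 − 10080 = 30240 arrangements keep them apart.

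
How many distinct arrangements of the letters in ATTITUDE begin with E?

Fix E in the first position and arrange the remaining 7 letters.
Those 7 letters have T appearing 3 times, giving (7)!/(3!) = 840.

840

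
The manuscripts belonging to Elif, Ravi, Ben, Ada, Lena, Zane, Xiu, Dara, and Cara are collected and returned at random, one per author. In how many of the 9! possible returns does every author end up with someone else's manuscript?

133496

This is the derangement count D_9: permutations of 9 items with no fixed point.
By inclusion–exclusion this is Σ_{j=0}^{9} (−1)^j C(9,j)·(9−j)!.
Computing: 362880 − 362880 + 181440 − 60480 + 15120 − 3024 + 504 − 72 + 9 − 1 = 133496.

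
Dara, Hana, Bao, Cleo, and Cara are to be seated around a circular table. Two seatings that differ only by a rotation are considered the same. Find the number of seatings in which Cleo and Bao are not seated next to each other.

All circular seatings of 5 people number (4)! = 24.
Those with Cleo next to Bao: fuse the pair into one unit and seat 4 units around a circle — 2·(3)! = 12.
Subtracting, 24 − 12 = 12.

12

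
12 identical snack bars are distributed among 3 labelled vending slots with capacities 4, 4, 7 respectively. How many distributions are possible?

Without the upper bounds there are C(14,2) = 91 ways to split 12 among 3 vending slots.
Subtract solutions that violate a single cap (substitute x_i' = x_i − (cap_i+1)): x_1 ≥ 5 gives C(9,2) = 36; x_2 ≥ 5 gives C(9,2) = 36; x_3 ≥ 8 gives C(6,2) = 15. Together 87.
Add back pairs where two caps are both exceeded: 6 + 0 + 0 = 6.
By inclusion–exclusion the count is 91 − 87 + 6 = 10.

10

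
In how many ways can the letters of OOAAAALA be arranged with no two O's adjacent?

126

Total arrangements of OOAAAALA: 8!/(5!·2!) = 168.
If the two O's are adjacent, glue them into one block, leaving 7 items to arrange: (7)!/(5!) = 42 ways.
Subtracting, 168 − 42 = 126 arrangements keep the O's apart.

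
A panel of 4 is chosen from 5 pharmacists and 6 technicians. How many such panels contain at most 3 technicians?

315

Split by how many technicians are chosen (0 through 3).
Sum: C(6,0)·C(5,4) + C(6,1)·C(5,3) + C(6,2)·C(5,2) + C(6,3)·C(5,1) = 5 + 60 + 150 + 100 = 315.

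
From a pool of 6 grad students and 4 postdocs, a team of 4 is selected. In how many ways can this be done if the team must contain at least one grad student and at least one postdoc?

194

Total 4-person selections from all 10: C(10,4) = 210.
Selections missing a whole group: no grad students → C(4,4) = 1; no postdocs → C(6,4) = 15.
Both groups omitted at once is impossible, so 210 − 16 = 194.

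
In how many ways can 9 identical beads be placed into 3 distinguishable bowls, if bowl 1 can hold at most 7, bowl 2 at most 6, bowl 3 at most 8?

45

Without the upper bounds there are C(11,2) = 55 ways to split 9 among 3 bowls.
Subtract solutions that violate a single cap (substitute x_i' = x_i − (cap_i+1)): x_1 ≥ 8 gives C(3,2) = 3; x_2 ≥ 7 gives C(4,2) = 6; x_3 ≥ 9 gives C(2,2) = 1. Together 10.
No two caps can be exceeded simultaneously, so the pair terms are all 0.
By inclusion–exclusion the count is 55 − 10 + 0 = 45.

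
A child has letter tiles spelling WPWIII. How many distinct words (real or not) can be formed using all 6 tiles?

60

Letter multiplicities in WPWIII: I×3, P×1, W×2.
The number of distinct arrangements is 6!/(3!·2!) = 720/12 = 60.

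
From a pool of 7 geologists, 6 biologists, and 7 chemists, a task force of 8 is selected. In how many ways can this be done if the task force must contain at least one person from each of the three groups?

120393

With no constraint there are C(20,8) = 125970 possible selections.
Selections missing a whole group: no geologists → C(13,8) = 1287; no biologists → C(14,8) = 3003; no chemists → C(13,8) = 1287.
Add back selections omitting two groups (i.e. drawn from a single group): C(7,8) + C(6,8) + C(7,8) = 0.
By inclusion–exclusion: 125970 − 5577 + 0 = 120393.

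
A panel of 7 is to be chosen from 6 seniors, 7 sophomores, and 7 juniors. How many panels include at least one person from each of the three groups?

Total 7-person selections from all 20: C(20,7) = 77520.
Subtract selections that omit an entire group: no seniors → C(14,7) = 3432; no sophomores → C(13,7) = 1716; no juniors → C(13,7) = 1716.
Add back selections omitting two groups (i.e. drawn from a single group): C(6,7) + C(7,7) + C(7,7) = 2.
By inclusion–exclusion: 77520 − 6864 + 2 = 70658.

70658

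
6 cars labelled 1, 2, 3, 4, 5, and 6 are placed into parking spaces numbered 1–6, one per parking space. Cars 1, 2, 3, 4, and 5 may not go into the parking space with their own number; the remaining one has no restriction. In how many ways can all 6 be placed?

309

Let Aᵢ (for 1 ≤ i ≤ 5) be the placements that put car i in its forbidden parking space. Any j of these fix j positions, leaving (6−j)! ways to fill the rest, and there are C(5,j) ways to pick which j.
By inclusion–exclusion, the number of valid placements is Σ_{j=0}^{5} (−1)^j C(5,j)·(6−j)!.
Computing: 720 − 600 + 240 − 60 + 10 − 1 = 309.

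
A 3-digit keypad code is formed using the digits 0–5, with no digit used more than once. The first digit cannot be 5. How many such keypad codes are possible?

100

The first digit has 6−1 = 5 choices (anything except 5).
The remaining 2 digits are filled from the other 5 symbols without repetition: 5 × 4 = 20.
Total: 5 × 20 = 100.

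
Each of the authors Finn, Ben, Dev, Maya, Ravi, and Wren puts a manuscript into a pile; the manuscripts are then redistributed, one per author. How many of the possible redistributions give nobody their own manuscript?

265

Let Aᵢ be the assignments in which author i gets their own manuscript. We want the size of the complement of A₁∪…∪A_6.
By inclusion–exclusion this is Σ_{j=0}^{6} (−1)^j C(6,j)·(6−j)!.
Computing: 720 − 720 + 360 − 120 + 30 − 6 + 1 = 265.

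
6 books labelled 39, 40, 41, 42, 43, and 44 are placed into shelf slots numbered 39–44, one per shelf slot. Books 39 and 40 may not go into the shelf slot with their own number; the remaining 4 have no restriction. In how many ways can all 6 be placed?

504

Let Aᵢ (for i ∈ {39, 40}) be the placements that put book i in its forbidden shelf slot. Any j of these fix j positions, leaving (6−j)! ways to fill the rest, and there are C(2,j) ways to pick which j.
By inclusion–exclusion, the number of valid placements is Σ_{j=0}^{2} (−1)^j C(2,j)·(6−j)!.
Computing: 720 − 240 + 24 = 504.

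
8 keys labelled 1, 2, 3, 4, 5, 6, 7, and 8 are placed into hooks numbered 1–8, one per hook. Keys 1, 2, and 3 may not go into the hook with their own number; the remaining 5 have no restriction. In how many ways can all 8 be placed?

27240

Let Aᵢ (for i ∈ {1, 2, 3}) be the placements that put key i in its forbidden hook. Any j of these fix j positions, leaving (8−j)! ways to fill the rest, and there are C(3,j) ways to pick which j.
By inclusion–exclusion, the number of valid placements is Σ_{j=0}^{3} (−1)^j C(3,j)·(8−j)!.
Computing: 40320 − 15120 + 2160 − 120 = 27240.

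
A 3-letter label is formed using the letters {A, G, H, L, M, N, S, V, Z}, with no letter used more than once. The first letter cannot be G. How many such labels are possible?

448

The first letter has 9−1 = 8 choices (anything except G).
The remaining 2 letters are filled from the other 8 symbols without repetition: 8 × 7 = 56.
Total: 8 × 56 = 448.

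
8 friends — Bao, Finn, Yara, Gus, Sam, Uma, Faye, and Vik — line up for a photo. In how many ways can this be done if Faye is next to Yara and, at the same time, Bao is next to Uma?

Treat {Faye,Yara} as one block (2 orders) and {Bao,Uma} as another (2 orders).
That leaves 6 units to arrange: 2 × 2 × 6! = 4 × 720 = 2880.

2880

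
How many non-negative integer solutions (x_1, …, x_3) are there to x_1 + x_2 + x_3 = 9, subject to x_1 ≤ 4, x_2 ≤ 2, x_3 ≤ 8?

14

Without the upper bounds there are C(11,2) = 55 ways to split 9 among 3 variables.
Subtract solutions that violate a single cap (substitute x_i' = x_i − (cap_i+1)): x_1 ≥ 5 gives C(6,2) = 15; x_2 ≥ 3 gives C(8,2) = 28; x_3 ≥ 9 gives C(2,2) = 1. Together 44.
Add back pairs where two caps are both exceeded: 3 + 0 + 0 = 3.
By inclusion–exclusion the count is 55 − 44 + 3 = 14.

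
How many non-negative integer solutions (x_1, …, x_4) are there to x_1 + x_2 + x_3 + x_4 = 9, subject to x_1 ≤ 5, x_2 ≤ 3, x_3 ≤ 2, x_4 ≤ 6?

Without the upper bounds there are C(12,3) = 220 ways to split 9 among 4 variables.
Subtract solutions that violate a single cap (substitute x_i' = x_i − (cap_i+1)): x_1 ≥ 6 gives C(6,3) = 20; x_2 ≥ 4 gives C(8,3) = 56; x_3 ≥ 3 gives C(9,3) = 84; x_4 ≥ 7 gives C(5,3) = 10. Together 170.
Add back pairs where two caps are both exceeded: 0 + 1 + 0 + 10 + 0 + 0 = 11.
By inclusion–exclusion the count is 220 − 170 + 11 = 61.

61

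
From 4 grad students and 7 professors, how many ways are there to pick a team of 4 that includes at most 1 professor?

29

Split by how many professors are chosen (0 through 1).
Sum: C(7,0)·C(4,4) + C(7,1)·C(4,3) = 1 + 28 = 29.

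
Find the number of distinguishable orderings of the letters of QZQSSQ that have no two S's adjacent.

Total arrangements of QZQSSQ: 6!/(3!·2!) = 60.
Arrangements with the S's together: treat SS as one letter, giving (5)!/(3!) = 20.
Subtracting, 60 − 20 = 40 arrangements keep the S's apart.

40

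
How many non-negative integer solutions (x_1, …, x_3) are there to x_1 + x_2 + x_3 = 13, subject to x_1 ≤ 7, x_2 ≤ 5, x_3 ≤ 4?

Without the upper bounds there are C(15,2) = 105 ways to split 13 among 3 variables.
Subtract solutions that violate a single cap (substitute x_i' = x_i − (cap_i+1)): x_1 ≥ 8 gives C(7,2) = 21; x_2 ≥ 6 gives C(9,2) = 36; x_3 ≥ 5 gives C(10,2) = 45. Together 102.
Add back pairs where two caps are both exceeded: 0 + 1 + 6 = 7.
By inclusion–exclusion the count is 105 − 102 + 7 = 10.

10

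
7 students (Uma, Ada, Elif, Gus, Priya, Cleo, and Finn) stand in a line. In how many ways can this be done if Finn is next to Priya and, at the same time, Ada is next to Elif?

480

Treat {Finn,Priya} as one block (2 orders) and {Ada,Elif} as another (2 orders).
That leaves 5 units to arrange: 2 × 2 × 5! = 4 × 120 = 480.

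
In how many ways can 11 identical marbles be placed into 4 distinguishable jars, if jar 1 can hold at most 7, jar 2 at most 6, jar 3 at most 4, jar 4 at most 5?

170

Ignoring the caps, the number of non-negative solutions to x_1+…+x_4 = 11 is C(14,3) = 364.
Subtract solutions that violate a single cap (substitute x_i' = x_i − (cap_i+1)): x_1 ≥ 8 gives C(6,3) = 20; x_2 ≥ 7 gives C(7,3) = 35; x_3 ≥ 5 gives C(9,3) = 84; x_4 ≥ 6 gives C(8,3) = 56. Together 195.
Add back pairs where two caps are both exceeded: 0 + 0 + 0 + 0 + 0 + 1 = 1.
By inclusion–exclusion the count is 364 − 195 + 1 = 170.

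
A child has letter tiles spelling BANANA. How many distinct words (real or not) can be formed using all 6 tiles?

BANANA has 6 letters with A appearing 3 times and N appearing twice.
The number of distinct arrangements is 6!/(3!·2!) = 720/12 = 60.

60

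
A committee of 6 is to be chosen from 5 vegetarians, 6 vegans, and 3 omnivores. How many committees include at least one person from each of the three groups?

2430

Total 6-person selections from all 14: C(14,6) = 3003.
Subtract selections that omit an entire group: no vegetarians → C(9,6) = 84; no vegans → C(8,6) = 28; no omnivores → C(11,6) = 462.
Add back selections omitting two groups (i.e. drawn from a single group): C(5,6) + C(6,6) + C(3,6) = 1.
By inclusion–exclusion: 3003 − 574 + 1 = 2430.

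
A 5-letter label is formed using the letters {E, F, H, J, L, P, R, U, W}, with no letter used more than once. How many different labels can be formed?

15120

With no repetition, fill the 5 letters in order: 9 choices, then 8, down to 5.
That product is 9 × 8 × 7 × 6 × 5 = 15120.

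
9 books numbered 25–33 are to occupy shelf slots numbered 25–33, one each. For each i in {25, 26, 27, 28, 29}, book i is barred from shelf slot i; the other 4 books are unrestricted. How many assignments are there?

205056

Let Aᵢ (for 25 ≤ i ≤ 29) be the placements that put book i in its forbidden shelf slot. Any j of these fix j positions, leaving (9−j)! ways to fill the rest, and there are C(5,j) ways to pick which j.
By inclusion–exclusion, the number of valid placements is Σ_{j=0}^{5} (−1)^j C(5,j)·(9−j)!.
Computing: 362880 − 201600 + 50400 − 7200 + 600 − 24 = 205056.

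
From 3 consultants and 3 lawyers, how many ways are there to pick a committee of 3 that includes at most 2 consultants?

Split by how many consultants are chosen (0 through 2).
Sum: C(3,0)·C(3,3) + C(3,1)·C(3,2) + C(3,2)·C(3,1) = 1 + 9 + 9 = 19.

19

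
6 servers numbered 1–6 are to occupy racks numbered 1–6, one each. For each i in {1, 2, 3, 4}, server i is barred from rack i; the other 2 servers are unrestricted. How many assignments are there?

Let Aᵢ (for 1 ≤ i ≤ 4) be the placements that put server i in its forbidden rack. Any j of these fix j positions, leaving (6−j)! ways to fill the rest, and there are C(4,j) ways to pick which j.
By inclusion–exclusion, the number of valid placements is Σ_{j=0}^{4} (−1)^j C(4,j)·(6−j)!.
Computing: 720 − 480 + 144 − 24 + 2 = 362.

362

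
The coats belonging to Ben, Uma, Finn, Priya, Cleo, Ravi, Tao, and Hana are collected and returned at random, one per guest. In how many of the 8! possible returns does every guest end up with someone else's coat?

This is the derangement count D_8: permutations of 8 items with no fixed point.
By inclusion–exclusion this is Σ_{j=0}^{8} (−1)^j C(8,j)·(8−j)!.
Computing: 40320 − 40320 + 20160 − 6720 + 1680 − 336 + 56 − 8 + 1 = 14833.

14833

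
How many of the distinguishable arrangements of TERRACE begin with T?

180

Fix T in the first position and arrange the remaining 6 letters.
Those 6 letters have E appearing twice and R appearing twice, giving (6)!/(2!·2!) = 180.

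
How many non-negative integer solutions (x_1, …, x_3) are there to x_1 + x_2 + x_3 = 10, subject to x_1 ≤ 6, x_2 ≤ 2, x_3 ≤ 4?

6

By stars and bars, unrestricted non-negative solutions to x_1+…+x_3 = 10 number C(10+2,2) = 66.
Subtract solutions that violate a single cap (substitute x_i' = x_i − (cap_i+1)): x_1 ≥ 7 gives C(5,2) = 10; x_2 ≥ 3 gives C(9,2) = 36; x_3 ≥ 5 gives C(7,2) = 21. Together 67.
Add back pairs where two caps are both exceeded: 1 + 0 + 6 = 7.
By inclusion–exclusion the count is 66 − 67 + 7 = 6.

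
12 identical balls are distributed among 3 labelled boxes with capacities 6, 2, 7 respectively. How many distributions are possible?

Ignoring the caps, the number of non-negative solutions to x_1+…+x_3 = 12 is C(14,2) = 91.
Subtract solutions that violate a single cap (substitute x_i' = x_i − (cap_i+1)): x_1 ≥ 7 gives C(7,2) = 21; x_2 ≥ 3 gives C(11,2) = 55; x_3 ≥ 8 gives C(6,2) = 15. Together 91.
Add back pairs where two caps are both exceeded: 6 + 0 + 3 = 9.
By inclusion–exclusion the count is 91 − 91 + 9 = 9.

9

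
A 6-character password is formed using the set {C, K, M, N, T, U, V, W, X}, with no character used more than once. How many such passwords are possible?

With no repetition, fill the 6 characters in order: 9 choices, then 8, down to 4.
9 × 8 × 7 × 6 × 5 × 4 = 60480.

60480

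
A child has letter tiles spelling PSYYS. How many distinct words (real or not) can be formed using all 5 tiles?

30

PSYYS has 5 letters with S appearing twice and Y appearing twice.
So there are 5! / (2!·2!) = 30 distinguishable arrangements.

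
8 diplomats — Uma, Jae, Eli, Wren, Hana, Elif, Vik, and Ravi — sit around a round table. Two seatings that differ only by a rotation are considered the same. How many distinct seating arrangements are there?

Seat Uma anywhere (absorbing the rotational symmetry), then permute the other 7: (7)! = 5040.

5040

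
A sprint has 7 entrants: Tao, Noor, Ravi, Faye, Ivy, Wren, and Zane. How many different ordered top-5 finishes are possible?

2520

There are 7 choices for 1st place, 6 for 2nd, and so on down to 3 for position 5.
That gives 7 × 6 × 5 × 4 × 3 = 2520.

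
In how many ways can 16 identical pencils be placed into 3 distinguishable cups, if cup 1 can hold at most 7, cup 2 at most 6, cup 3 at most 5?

6

By stars and bars, unrestricted non-negative solutions to x_1+…+x_3 = 16 number C(16+2,2) = 153.
Subtract solutions that violate a single cap (substitute x_i' = x_i − (cap_i+1)): x_1 ≥ 8 gives C(10,2) = 45; x_2 ≥ 7 gives C(11,2) = 55; x_3 ≥ 6 gives C(12,2) = 66. Together 166.
Add back pairs where two caps are both exceeded: 3 + 6 + 10 = 19.
By inclusion–exclusion the count is 153 − 166 + 19 = 6.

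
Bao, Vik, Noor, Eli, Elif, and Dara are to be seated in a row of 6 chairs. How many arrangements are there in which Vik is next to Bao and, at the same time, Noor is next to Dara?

96

Treat {Vik,Bao} as one block (2 orders) and {Noor,Dara} as another (2 orders).
That leaves 4 units to arrange: 2 × 2 × 4! = 4 × 24 = 96.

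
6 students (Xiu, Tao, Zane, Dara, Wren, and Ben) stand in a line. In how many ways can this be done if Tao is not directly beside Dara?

480

There are 6! = 720 arrangements in all. If Tao and Dara are adjacent, merging them into one block gives 2·(5)! = 240 arrangements.
So 720 − 240 = 480 arrangements keep them apart.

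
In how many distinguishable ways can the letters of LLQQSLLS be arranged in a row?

420

LLQQSLLS has 8 letters with L appearing 4 times, Q appearing twice, and S appearing twice.
The number of distinct arrangements is 8!/(4!·2!·2!) = 40320/96 = 420.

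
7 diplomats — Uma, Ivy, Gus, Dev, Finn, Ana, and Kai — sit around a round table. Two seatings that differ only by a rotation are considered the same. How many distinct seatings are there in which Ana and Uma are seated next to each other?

240

Glue Ana and Uma into a block (2 internal orders). Seating 6 units around a circle gives (5)! arrangements.
So 2 × (5)! = 2 × 120 = 240.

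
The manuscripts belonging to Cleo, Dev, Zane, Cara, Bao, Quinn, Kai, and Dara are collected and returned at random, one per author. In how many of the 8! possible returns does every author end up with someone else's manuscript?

14833

Count assignments avoiding every fixed point. For any j of the 8 authors fixed to their own manuscript, the other 8−j can be arranged in (8−j)! ways.
By inclusion–exclusion this is Σ_{j=0}^{8} (−1)^j C(8,j)·(8−j)!.
Computing: 40320 − 40320 + 20160 − 6720 + 1680 − 336 + 56 − 8 + 1 = 14833.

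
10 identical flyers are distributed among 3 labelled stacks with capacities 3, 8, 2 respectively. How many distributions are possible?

Ignoring the caps, the number of non-negative solutions to x_1+…+x_3 = 10 is C(12,2) = 66.
Subtract solutions that violate a single cap (substitute x_i' = x_i − (cap_i+1)): x_1 ≥ 4 gives C(8,2) = 28; x_2 ≥ 9 gives C(3,2) = 3; x_3 ≥ 3 gives C(9,2) = 36. Together 67.
Add back pairs where two caps are both exceeded: 0 + 10 + 0 = 10.
By inclusion–exclusion the count is 66 − 67 + 10 = 9.

9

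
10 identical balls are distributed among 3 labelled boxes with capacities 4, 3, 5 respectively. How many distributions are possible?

Without the upper bounds there are C(12,2) = 66 ways to split 10 among 3 boxes.
Subtract solutions that violate a single cap (substitute x_i' = x_i − (cap_i+1)): x_1 ≥ 5 gives C(7,2) = 21; x_2 ≥ 4 gives C(8,2) = 28; x_3 ≥ 6 gives C(6,2) = 15. Together 64.
Add back pairs where two caps are both exceeded: 3 + 0 + 1 = 4.
By inclusion–exclusion the count is 66 − 64 + 4 = 6.

6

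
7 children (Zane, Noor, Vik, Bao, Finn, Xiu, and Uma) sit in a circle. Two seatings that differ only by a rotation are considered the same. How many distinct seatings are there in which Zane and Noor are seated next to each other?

240

Glue Zane and Noor into a block (2 internal orders). Seating 6 units around a circle gives (5)! arrangements.
So 2 × (5)! = 2 × 120 = 240.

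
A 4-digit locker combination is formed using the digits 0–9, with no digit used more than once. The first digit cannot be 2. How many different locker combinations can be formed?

The first digit has 10−1 = 9 choices (anything except 2).
The remaining 3 digits are filled from the other 9 symbols without repetition: 9 × 8 × 7 = 504.
Total: 9 × 504 = 4536.

4536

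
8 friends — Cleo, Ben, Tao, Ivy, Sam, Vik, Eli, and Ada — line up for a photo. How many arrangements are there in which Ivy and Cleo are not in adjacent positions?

30240

There are 8! = 40320 arrangements in all. If Ivy and Cleo are adjacent, merging them into one block gives 2·(7)! = 10080 arrangements.
So 40320 − 10080 = 30240 arrangements keep them apart.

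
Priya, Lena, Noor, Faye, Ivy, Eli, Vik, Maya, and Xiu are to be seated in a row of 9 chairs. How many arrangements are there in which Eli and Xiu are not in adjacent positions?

There are 9! = 362880 arrangements in all. If Eli and Xiu are adjacent, merging them into one block gives 2·(8)! = 80640 arrangements.
Complementary counting: 362880 − 80640 = 282240.

282240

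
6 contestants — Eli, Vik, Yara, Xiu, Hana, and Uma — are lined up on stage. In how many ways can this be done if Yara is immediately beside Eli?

Treat {Yara, Eli} as a single unit. There are 5 units to order, and the pair itself can be ordered 2 ways.
So the count is 2·(5)! = 240.

240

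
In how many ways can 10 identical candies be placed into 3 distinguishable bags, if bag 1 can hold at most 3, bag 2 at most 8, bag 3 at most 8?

By stars and bars, unrestricted non-negative solutions to x_1+…+x_3 = 10 number C(10+2,2) = 66.
Subtract solutions that violate a single cap (substitute x_i' = x_i − (cap_i+1)): x_1 ≥ 4 gives C(8,2) = 28; x_2 ≥ 9 gives C(3,2) = 3; x_3 ≥ 9 gives C(3,2) = 3. Together 34.
No two caps can be exceeded simultaneously, so the pair terms are all 0.
By inclusion–exclusion the count is 66 − 34 + 0 = 32.

32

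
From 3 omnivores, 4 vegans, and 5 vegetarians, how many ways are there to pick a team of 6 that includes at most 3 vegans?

Split by how many vegans are chosen (0 through 3).
Sum: C(4,0)·C(8,6) + C(4,1)·C(8,5) + C(4,2)·C(8,4) + C(4,3)·C(8,3) = 28 + 224 + 420 + 224 = 896.

896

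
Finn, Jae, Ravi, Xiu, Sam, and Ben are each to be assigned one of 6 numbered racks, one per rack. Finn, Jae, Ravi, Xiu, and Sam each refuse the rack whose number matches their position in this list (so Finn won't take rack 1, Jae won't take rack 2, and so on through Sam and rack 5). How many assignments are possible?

309

Let Aᵢ (for 1 ≤ i ≤ 5) be the placements that put person i in their forbidden rack. Any j of these fix j positions, leaving (6−j)! ways to fill the rest, and there are C(5,j) ways to pick which j.
By inclusion–exclusion, the number of valid placements is Σ_{j=0}^{5} (−1)^j C(5,j)·(6−j)!.
Computing: 720 − 600 + 240 − 60 + 10 − 1 = 309.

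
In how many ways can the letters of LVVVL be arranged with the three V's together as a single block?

Treat the 3 copies of V as a single block. The multiset to arrange is then {VVV, L, L}, 3 items in all.
That gives (3)!/(2!) = 3 arrangements.

3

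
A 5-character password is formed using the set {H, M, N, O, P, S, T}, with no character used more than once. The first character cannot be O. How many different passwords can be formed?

2160

The first character has 7−1 = 6 choices (anything except O).
The remaining 4 characters are filled from the other 6 symbols without repetition: 6 × 5 × 4 × 3 = 360.
Total: 6 × 360 = 2160.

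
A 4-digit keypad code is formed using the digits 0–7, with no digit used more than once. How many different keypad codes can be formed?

With no repetition, fill the 4 digits in order: 8 choices, then 7, down to 5.
8 × 7 × 6 × 5 = 1680.

1680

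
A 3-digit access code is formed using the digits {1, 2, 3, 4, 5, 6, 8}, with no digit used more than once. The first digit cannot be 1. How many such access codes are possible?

180

The first digit has 7−1 = 6 choices (anything except 1).
The remaining 2 digits are filled from the other 6 symbols without repetition: 6 × 5 = 30.
Total: 6 × 30 = 180.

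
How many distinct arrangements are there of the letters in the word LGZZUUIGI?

22680

Letter multiplicities in LGZZUUIGI: G×2, I×2, L×1, U×2, Z×2.
The number of distinct arrangements is 9!/(2!·2!·2!·2!) = 362880/16 = 22680.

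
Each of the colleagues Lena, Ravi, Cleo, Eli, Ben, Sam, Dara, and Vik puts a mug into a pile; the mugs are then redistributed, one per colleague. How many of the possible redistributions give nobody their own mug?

14833

Let Aᵢ be the assignments in which colleague i gets their own mug. We want the size of the complement of A₁∪…∪A_8.
By inclusion–exclusion this is Σ_{j=0}^{8} (−1)^j C(8,j)·(8−j)!.
Computing: 40320 − 40320 + 20160 − 6720 + 1680 − 336 + 56 − 8 + 1 = 14833.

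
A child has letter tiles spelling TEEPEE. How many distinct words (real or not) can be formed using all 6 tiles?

30

Letter multiplicities in TEEPEE: E×4, P×1, T×1.
The number of distinct arrangements is 6!/(4!) = 720/24 = 30.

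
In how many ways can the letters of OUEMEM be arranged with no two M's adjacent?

Total arrangements of OUEMEM: 6!/(2!·2!) = 180.
Arrangements with the M's together: treat MM as one letter, giving (5)!/(2!) = 60.
Subtracting, 180 − 60 = 120 arrangements keep the M's apart.

120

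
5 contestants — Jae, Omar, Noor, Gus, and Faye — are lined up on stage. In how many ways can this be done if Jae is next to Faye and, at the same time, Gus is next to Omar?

Treat {Jae,Faye} as one block (2 orders) and {Gus,Omar} as another (2 orders).
That leaves 3 units to arrange: 2 × 2 × 3! = 4 × 6 = 24.

24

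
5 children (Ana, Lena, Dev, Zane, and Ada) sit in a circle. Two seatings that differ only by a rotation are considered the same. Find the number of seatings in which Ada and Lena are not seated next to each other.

Without the restriction there are (4)! = 24 seatings.
Seatings with Ada beside Lena: treat them as a block with 2 internal orders, giving 2 × (3)! = 12.
Subtracting, 24 − 12 = 12.

12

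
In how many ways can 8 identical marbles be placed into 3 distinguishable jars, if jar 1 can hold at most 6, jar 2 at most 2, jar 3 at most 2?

6

Ignoring the caps, the number of non-negative solutions to x_1+…+x_3 = 8 is C(10,2) = 45.
Subtract solutions that violate a single cap (substitute x_i' = x_i − (cap_i+1)): x_1 ≥ 7 gives C(3,2) = 3; x_2 ≥ 3 gives C(7,2) = 21; x_3 ≥ 3 gives C(7,2) = 21. Together 45.
Add back pairs where two caps are both exceeded: 0 + 0 + 6 = 6.
By inclusion–exclusion the count is 45 − 45 + 6 = 6.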